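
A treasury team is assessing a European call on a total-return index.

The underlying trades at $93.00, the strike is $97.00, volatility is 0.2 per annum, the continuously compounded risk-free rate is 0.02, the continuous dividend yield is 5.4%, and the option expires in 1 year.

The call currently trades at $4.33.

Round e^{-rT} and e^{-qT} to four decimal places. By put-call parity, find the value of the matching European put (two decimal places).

$11.30

exp(−qT) = exp(−0.054·1) = 0.9474;  exp(−rT) = exp(−0.02·1) = 0.9802
Put-call parity: C − P = S·e^(−qT) − K·e^(−rT) = 93·0.9474 − 97·0.9802 = 88.1082 − 95.0794 = -6.9712
P = C − (C − P) = 4.33 − (-6.9712) = 11.3012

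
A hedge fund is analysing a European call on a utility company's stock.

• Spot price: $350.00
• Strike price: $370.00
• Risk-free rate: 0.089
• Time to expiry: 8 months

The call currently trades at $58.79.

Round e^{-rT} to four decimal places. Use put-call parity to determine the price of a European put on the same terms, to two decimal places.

exp(−rT) = exp(−0.089·0.6667) = 0.9424
Put-call parity: C − P = S − K·e^(−rT) = 350 − 370·0.9424 = 350 − 348.6880 = 1.3120
P = C − (C − P) = 58.79 − (1.3120) = 57.4780

$57.48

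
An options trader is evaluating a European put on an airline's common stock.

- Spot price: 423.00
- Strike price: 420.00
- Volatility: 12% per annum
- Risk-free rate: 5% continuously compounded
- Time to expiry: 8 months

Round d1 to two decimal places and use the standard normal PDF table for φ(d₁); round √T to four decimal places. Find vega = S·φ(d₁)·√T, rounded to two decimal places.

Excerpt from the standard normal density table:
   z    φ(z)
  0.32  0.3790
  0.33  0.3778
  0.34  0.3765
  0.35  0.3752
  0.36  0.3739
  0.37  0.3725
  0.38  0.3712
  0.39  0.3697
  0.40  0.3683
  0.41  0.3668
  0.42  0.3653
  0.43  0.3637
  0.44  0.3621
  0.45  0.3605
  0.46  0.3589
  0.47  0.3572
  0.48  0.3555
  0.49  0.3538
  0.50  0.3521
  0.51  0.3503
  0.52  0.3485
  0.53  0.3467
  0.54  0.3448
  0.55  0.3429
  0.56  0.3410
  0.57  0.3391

σ√T = 0.12·√0.6667 = 0.0980
ln(S/K) + (r + σ²/2)T = ln(423/420) + (0.05 + 0.12²/2)·0.6667 = 0.0071 + 0.0381 = 0.0453
d₁ = 0.0453 / 0.0980 = 0.4618 → 0.46
√T = √0.6667 = 0.8165
φ(d₁) = φ(0.46) = 0.3589
vega = S·φ(d₁)·√T = 423·0.3589·0.8165 = 123.9567

123.96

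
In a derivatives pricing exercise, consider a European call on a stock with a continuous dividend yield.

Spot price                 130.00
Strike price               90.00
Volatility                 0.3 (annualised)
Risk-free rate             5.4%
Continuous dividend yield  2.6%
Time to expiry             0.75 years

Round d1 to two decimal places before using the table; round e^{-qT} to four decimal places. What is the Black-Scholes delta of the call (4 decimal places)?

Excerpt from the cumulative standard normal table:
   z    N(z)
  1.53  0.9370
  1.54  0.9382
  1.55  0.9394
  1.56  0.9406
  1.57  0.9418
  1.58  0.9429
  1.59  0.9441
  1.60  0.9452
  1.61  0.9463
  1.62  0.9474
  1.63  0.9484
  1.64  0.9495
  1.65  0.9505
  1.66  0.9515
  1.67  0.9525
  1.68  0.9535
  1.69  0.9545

σ√T = 0.3·√0.75 = 0.2598
d₁ = [ln(130/90) + (0.054 − 0.026 + 0.3²/2)·0.75] / 0.2598 = [0.3677 + 0.0547] / 0.2598 = 1.6261 ⇒ 1.63
N(d₁) = N(1.63) = 0.9484
Δ_call = exp(−qT)·N(d₁) = 0.9807·0.9484 = 0.9301

0.9301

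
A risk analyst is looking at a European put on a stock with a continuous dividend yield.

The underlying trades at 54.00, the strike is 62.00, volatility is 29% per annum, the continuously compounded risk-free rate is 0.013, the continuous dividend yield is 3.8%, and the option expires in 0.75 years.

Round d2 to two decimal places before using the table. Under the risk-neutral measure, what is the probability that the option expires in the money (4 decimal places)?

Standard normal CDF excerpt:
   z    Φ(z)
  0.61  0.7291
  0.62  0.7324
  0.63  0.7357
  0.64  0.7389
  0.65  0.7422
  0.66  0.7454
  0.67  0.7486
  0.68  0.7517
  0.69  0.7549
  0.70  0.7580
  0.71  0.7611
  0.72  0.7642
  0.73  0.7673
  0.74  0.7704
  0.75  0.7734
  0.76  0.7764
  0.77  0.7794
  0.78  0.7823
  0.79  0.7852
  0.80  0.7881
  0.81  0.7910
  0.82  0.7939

T = 0.75;  σ√T = 0.2511
d₁ = [ln(54/62) + (0.013 − 0.038 + ½·0.29²)·0.75] / (σ√T) = (-0.1382 + 0.0128) / 0.2511 = -0.4992 ⇒ -0.50
d₂ = -0.4992 − 0.2511 = -0.7503 ⇒ -0.75
Risk-neutral Pr[S_T < K] = N(−d₂) = N(0.75) = 0.7734

0.7734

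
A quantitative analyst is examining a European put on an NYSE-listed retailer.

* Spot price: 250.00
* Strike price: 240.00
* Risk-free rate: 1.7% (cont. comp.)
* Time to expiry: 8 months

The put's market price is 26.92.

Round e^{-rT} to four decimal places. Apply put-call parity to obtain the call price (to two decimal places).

39.63

exp(−rT) = exp(−0.017·0.6667) = 0.9887
Put-call parity: C − P = S − K·e^(−rT) = 250 − 240·0.9887 = 250 − 237.2880 = 12.7120
C = P + (C − P) = 26.92 + (12.7120) = 39.6320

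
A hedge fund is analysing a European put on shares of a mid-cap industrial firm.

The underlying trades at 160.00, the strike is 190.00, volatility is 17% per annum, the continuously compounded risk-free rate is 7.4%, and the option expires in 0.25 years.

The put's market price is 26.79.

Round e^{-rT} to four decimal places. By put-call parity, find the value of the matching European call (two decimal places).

0.27

e^(−rT) = e^(−0.074·0.25) = 0.9817
Put-call parity: C − P = S − K·e^(−rT) = 160 − 190·0.9817 = 160 − 186.5230 = -26.5230
C = P + (C − P) = 26.79 + (-26.5230) = 0.2670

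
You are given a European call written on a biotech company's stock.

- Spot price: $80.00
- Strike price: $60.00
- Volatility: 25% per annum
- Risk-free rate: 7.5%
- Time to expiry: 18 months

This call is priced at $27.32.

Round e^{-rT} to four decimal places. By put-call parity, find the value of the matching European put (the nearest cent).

exp(−rT) = exp(−0.075·1.5) = 0.8936
Put-call parity: C − P = S − K·e^(−rT) = 80 − 60·0.8936 = 80 − 53.6160 = 26.3840
P = C − (C − P) = 27.32 − (26.3840) = 0.9360

$0.94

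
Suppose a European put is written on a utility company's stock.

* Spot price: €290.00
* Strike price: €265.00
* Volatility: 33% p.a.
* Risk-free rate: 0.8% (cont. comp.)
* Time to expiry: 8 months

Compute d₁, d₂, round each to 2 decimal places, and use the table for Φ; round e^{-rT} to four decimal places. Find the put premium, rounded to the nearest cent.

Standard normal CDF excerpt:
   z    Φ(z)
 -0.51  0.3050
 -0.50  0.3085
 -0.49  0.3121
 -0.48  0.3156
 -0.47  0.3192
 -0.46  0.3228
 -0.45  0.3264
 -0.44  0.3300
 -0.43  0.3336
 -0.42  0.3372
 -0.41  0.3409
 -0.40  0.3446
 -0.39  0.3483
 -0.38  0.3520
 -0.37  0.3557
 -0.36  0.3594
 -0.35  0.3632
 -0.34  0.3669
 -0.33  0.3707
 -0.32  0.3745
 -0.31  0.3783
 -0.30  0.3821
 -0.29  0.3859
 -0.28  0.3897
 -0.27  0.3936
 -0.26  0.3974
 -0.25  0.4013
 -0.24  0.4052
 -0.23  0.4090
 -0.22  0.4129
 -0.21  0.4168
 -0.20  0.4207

€18.33

T = 0.6667;  σ√T = 0.2694
d₁ = [ln(290/265) + (0.008 + 0.33²/2)·0.6667] / 0.2694 = [0.0902 + 0.0416] / 0.2694 = 0.4891 ≈ 0.49
d₂ = d₁ − σ√T = 0.4891 − 0.2694 = 0.2197 ≈ 0.22
exp(−rT) = exp(−0.008·0.6667) = 0.9947
N(−d₂) = N(-0.22) = 0.4129;  N(−d₁) = N(-0.49) = 0.3121
P = 265·0.9947·0.4129 − 290·0.3121 = 108.8386 − 90.5090 = 18.3296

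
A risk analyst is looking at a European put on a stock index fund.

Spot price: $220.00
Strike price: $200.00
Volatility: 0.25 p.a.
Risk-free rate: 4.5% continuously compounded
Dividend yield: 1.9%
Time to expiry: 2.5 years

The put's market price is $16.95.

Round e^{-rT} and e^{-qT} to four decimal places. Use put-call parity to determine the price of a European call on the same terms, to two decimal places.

$48.02

e^(−qT) = e^(−0.019·2.5) = 0.9536;  e^(−rT) = e^(−0.045·2.5) = 0.8936
Put-call parity: C − P = S·e^(−qT) − K·e^(−rT) = 220·0.9536 − 200·0.8936 = 209.7920 − 178.7200 = 31.0720
C = P + (C − P) = 16.95 + (31.0720) = 48.0220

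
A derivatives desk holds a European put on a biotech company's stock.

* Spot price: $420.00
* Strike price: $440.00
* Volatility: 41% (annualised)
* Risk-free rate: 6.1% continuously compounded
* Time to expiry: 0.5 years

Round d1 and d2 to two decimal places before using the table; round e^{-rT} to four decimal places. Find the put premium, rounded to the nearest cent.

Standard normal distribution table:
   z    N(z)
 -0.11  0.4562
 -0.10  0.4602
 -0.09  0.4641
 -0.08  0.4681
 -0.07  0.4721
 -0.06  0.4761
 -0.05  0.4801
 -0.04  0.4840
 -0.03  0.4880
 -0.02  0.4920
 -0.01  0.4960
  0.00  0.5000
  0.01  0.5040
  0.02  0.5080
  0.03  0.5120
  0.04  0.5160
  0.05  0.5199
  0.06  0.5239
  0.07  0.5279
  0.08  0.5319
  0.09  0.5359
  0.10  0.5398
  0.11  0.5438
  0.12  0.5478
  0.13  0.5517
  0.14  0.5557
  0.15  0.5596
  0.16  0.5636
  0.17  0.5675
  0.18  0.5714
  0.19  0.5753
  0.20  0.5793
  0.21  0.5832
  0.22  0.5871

σ√T = 0.41·√0.5 = 0.2899
d₁ = [ln(420/440) + (0.061 + ½·0.41²)·0.5] / (σ√T) = (-0.0465 + 0.0725) / 0.2899 = 0.0897 which rounds to 0.09
d₂ = 0.0897 − 0.2899 = -0.2002 which rounds to -0.20
exp(−rT) = exp(−0.061·0.5) = 0.9700
P = 440·0.9700·N(0.20) − 420·N(-0.09) = 440·0.9700·0.5793 − 420·0.4641 = 247.2452 − 194.9220 = 52.3232

$52.32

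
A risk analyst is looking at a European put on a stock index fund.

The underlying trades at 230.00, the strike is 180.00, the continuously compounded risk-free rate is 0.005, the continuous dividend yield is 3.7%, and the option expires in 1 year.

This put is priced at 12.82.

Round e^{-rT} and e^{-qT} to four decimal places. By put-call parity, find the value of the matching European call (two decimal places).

e^(−qT) = e^(−0.037·1) = 0.9637;  e^(−rT) = e^(−0.005·1) = 0.9950
Put-call parity: C − P = S·e^(−qT) − K·e^(−rT) = 230·0.9637 − 180·0.9950 = 221.6510 − 179.1000 = 42.5510
C = P + (C − P) = 12.82 + (42.5510) = 55.3710

55.37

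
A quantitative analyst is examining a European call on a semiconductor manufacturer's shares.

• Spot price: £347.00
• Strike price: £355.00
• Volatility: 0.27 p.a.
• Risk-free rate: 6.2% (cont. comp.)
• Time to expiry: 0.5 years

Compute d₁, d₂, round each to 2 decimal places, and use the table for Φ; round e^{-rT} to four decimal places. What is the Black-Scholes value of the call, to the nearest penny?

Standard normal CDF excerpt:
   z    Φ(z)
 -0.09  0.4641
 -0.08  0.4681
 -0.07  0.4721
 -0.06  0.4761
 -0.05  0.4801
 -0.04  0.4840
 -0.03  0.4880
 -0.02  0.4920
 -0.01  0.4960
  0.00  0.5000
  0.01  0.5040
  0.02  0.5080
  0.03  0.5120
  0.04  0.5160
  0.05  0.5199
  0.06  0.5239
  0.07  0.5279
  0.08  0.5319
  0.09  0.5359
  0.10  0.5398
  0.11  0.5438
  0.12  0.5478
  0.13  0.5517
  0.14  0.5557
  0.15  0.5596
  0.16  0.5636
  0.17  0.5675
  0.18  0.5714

T = 0.5;  σ√T = 0.1909
d₁ = [ln(347/355) + (0.062 + 0.27²/2)·0.5] / 0.1909 = [-0.0228 + 0.0492] / 0.1909 = 0.1384 which rounds to 0.14
d₂ = d₁ − σ√T = 0.1384 − 0.1909 = -0.0525 which rounds to -0.05
e^(−rT) = e^(−0.062·0.5) = 0.9695
N(d₁) = N(0.14) = 0.5557;  N(d₂) = N(-0.05) = 0.4801
C = 347·0.5557 − 355·0.9695·0.4801 = 192.8279 − 165.2372 = 27.5907

£27.59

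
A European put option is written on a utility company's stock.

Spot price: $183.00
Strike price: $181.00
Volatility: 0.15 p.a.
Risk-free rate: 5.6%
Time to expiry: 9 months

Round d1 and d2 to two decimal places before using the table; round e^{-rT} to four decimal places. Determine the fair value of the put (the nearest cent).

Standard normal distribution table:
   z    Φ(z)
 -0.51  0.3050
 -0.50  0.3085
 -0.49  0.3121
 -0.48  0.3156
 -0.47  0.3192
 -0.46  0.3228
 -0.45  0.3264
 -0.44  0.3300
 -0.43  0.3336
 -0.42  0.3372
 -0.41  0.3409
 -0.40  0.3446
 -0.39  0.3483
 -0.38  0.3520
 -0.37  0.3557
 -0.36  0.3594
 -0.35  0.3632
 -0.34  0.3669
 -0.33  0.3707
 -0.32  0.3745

σ√T = 0.15 × 0.8660 = 0.1299
d₁ = [ln(183/181) + (0.056 + ½·0.15²)·0.75] / (σ√T) = (0.0110 + 0.0504) / 0.1299 = 0.4729 which rounds to 0.47
d₂ = 0.4729 − 0.1299 = 0.3430 which rounds to 0.34
exp(−rT) = exp(−0.056·0.75) = 0.9589
P = 181·0.9589·N(-0.34) − 183·N(-0.47) = 181·0.9589·0.3669 − 183·0.3192 = 63.6795 − 58.4136 = 5.2659

$5.27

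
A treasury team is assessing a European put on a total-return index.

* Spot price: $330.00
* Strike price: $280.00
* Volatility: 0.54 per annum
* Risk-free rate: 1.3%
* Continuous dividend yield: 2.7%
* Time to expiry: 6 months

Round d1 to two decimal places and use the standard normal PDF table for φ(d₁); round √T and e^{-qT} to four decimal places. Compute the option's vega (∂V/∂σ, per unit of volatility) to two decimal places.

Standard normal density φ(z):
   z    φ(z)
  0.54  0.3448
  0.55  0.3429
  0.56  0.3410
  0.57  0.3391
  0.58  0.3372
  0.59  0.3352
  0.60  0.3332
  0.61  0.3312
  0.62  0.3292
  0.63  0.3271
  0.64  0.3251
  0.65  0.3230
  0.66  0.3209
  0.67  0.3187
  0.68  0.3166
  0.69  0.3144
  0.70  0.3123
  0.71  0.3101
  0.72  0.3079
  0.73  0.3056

T = 0.5;  σ√T = 0.3818
d₁ = [ln(330/280) + (0.013 − 0.027 + 0.54²/2)·0.5] / 0.3818 = [0.1643 + 0.0659] / 0.3818 = 0.6029 ≈ 0.60
√T = √0.5 = 0.7071
φ(d₁) = φ(0.60) = 0.3332
e^(−qT) = e^(−0.027·0.5) = 0.9866
vega = S·e^(−qT)·φ(d₁)·√T = 330·0.9866·0.3332·0.7071 = 76.7080
(The call has the same vega.)

76.71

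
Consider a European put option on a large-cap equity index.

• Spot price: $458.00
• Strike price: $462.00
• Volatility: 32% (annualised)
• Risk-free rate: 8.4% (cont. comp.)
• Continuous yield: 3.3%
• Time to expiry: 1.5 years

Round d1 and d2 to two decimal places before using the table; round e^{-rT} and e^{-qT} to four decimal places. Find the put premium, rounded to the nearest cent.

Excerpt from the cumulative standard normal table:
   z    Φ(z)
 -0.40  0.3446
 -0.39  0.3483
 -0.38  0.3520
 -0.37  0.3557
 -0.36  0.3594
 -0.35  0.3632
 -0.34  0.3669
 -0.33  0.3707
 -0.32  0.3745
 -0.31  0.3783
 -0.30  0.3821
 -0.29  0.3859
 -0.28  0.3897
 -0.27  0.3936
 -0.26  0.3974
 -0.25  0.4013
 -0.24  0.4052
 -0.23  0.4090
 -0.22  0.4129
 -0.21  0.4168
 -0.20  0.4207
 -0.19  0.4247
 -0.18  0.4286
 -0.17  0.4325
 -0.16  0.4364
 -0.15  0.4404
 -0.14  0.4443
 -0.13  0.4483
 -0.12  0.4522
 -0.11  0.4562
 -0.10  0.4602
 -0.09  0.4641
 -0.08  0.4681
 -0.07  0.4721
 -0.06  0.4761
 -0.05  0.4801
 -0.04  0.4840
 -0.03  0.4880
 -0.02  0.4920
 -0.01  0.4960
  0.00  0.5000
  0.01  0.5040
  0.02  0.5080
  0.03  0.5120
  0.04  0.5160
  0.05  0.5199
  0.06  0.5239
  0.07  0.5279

T = 1.5;  σ√T = 0.3919
ln(S/K) + (r − q + σ²/2)T = ln(458/462) + (0.084 − 0.033 + 0.32²/2)·1.5 = -0.0087 + 0.1533 = 0.1446
d₁ = 0.1446 / 0.3919 = 0.3690 → 0.37
d₂ = d₁ − σ√T = 0.3690 − 0.3919 = -0.0230 → -0.02
exp(−qT) = exp(−0.033·1.5) = 0.9517;  exp(−rT) = exp(−0.084·1.5) = 0.8816
N(−d₂) = N(0.02) = 0.5080;  N(−d₁) = N(-0.37) = 0.3557
P = 462·0.8816·0.5080 − 458·0.9517·0.3557 = 206.9080 − 155.0420 = 51.8660

$51.87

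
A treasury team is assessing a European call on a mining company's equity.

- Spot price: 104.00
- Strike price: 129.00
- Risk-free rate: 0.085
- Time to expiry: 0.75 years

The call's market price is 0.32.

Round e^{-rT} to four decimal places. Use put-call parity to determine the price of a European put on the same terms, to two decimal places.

17.35

exp(−rT) = exp(−0.085·0.75) = 0.9382
Put-call parity: C − P = S − K·e^(−rT) = 104 − 129·0.9382 = 104 − 121.0278 = -17.0278
P = C − (C − P) = 0.32 − (-17.0278) = 17.3478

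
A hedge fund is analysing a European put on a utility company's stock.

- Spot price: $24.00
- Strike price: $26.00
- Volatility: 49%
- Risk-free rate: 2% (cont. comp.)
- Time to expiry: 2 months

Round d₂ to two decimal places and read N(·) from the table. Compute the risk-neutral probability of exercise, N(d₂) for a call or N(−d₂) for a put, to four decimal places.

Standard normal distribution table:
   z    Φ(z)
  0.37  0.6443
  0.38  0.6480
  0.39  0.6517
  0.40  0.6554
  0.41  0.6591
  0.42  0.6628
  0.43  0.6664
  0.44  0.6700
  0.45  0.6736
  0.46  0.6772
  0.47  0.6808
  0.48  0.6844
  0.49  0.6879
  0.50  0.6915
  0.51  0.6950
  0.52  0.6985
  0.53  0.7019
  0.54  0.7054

0.6844

T = 0.1667;  σ√T = 0.2000
ln(S/K) + (r + σ²/2)T = ln(24/26) + (0.02 + 0.49²/2)·0.1667 = -0.0800 + 0.0233 = -0.0567
d₁ = -0.0567 / 0.2000 = -0.2834 → -0.28
d₂ = d₁ − σ√T = -0.2834 − 0.2000 = -0.4835 → -0.48
Risk-neutral Pr[S_T < K] = N(−d₂) = N(0.48) = 0.6844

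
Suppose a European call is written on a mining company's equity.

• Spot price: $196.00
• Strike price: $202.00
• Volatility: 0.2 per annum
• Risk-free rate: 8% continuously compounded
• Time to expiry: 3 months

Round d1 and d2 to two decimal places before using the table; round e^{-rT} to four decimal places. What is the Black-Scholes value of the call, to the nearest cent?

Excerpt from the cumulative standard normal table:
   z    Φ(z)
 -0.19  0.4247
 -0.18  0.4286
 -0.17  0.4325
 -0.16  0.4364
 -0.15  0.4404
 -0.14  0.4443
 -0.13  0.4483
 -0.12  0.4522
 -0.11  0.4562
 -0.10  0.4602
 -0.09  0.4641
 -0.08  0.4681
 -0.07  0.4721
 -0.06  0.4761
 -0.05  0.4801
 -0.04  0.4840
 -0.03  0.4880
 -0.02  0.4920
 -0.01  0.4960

σ√T = 0.2·√0.25 = 0.1000
ln(S/K) + (r + σ²/2)T = ln(196/202) + (0.08 + 0.2²/2)·0.25 = -0.0302 + 0.0250 = -0.0052
d₁ = -0.0052 / 0.1000 = -0.0515 ⇒ -0.05
d₂ = d₁ − σ√T = -0.0515 − 0.1000 = -0.1515 ⇒ -0.15
exp(−rT) = exp(−0.08·0.25) = 0.9802
N(d₁) = N(-0.05) = 0.4801;  N(d₂) = N(-0.15) = 0.4404
C = 196·0.4801 − 202·0.9802·0.4404 = 94.0996 − 87.1994 = 6.9002

$6.90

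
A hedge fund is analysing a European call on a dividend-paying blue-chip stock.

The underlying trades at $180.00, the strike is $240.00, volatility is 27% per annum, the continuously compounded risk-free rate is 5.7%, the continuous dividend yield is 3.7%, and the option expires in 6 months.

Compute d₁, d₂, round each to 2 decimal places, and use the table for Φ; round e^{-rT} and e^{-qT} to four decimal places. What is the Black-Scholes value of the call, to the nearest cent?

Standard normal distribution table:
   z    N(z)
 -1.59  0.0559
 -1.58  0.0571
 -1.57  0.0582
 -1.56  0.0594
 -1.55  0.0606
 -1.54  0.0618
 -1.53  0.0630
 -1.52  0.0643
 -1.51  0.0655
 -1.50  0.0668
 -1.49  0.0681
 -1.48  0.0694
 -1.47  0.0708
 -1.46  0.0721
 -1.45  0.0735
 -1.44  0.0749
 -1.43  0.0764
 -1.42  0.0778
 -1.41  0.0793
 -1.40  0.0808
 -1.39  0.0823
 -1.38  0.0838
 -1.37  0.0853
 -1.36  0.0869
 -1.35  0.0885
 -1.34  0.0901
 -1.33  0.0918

$1.22

σ√T = 0.27 × 0.7071 = 0.1909
d₁ = [ln(180/240) + (0.057 − 0.037 + 0.27²/2)·0.5] / 0.1909 = [-0.2877 + 0.0282] / 0.1909 = -1.3590 which rounds to -1.36
d₂ = d₁ − σ√T = -1.3590 − 0.1909 = -1.5499 which rounds to -1.55
e^(−qT) = e^(−0.037·0.5) = 0.9817;  e^(−rT) = e^(−0.057·0.5) = 0.9719
C = 180·0.9817·N(-1.36) − 240·0.9719·N(-1.55) = 180·0.9817·0.0869 − 240·0.9719·0.0606 = 15.3558 − 14.1353 = 1.2204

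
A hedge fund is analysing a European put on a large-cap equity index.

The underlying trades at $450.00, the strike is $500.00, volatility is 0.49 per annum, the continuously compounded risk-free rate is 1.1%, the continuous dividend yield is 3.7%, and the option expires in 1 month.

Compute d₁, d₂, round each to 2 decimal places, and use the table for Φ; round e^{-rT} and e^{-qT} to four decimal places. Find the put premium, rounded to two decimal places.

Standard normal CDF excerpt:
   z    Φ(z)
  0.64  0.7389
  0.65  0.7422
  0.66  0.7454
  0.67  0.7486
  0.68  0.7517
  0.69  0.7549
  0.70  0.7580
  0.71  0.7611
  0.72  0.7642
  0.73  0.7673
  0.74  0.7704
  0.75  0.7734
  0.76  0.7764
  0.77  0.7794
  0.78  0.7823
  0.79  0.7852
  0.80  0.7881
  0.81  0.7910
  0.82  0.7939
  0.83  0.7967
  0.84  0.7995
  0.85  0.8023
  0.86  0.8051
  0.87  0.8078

$59.34

σ√T = 0.49·√0.08333 = 0.1415
d₁ = [ln(450/500) + (0.011 − 0.037 + ½·0.49²)·0.08333] / (σ√T) = (-0.1054 + 0.0078) / 0.1415 = -0.6894 which rounds to -0.69
d₂ = -0.6894 − 0.1415 = -0.8309 which rounds to -0.83
exp(−qT) = exp(−0.037·0.08333) = 0.9969;  exp(−rT) = exp(−0.011·0.08333) = 0.9991
N(−d₂) = N(0.83) = 0.7967;  N(−d₁) = N(0.69) = 0.7549
P = 500·0.9991·0.7967 − 450·0.9969·0.7549 = 397.9915 − 338.6519 = 59.3396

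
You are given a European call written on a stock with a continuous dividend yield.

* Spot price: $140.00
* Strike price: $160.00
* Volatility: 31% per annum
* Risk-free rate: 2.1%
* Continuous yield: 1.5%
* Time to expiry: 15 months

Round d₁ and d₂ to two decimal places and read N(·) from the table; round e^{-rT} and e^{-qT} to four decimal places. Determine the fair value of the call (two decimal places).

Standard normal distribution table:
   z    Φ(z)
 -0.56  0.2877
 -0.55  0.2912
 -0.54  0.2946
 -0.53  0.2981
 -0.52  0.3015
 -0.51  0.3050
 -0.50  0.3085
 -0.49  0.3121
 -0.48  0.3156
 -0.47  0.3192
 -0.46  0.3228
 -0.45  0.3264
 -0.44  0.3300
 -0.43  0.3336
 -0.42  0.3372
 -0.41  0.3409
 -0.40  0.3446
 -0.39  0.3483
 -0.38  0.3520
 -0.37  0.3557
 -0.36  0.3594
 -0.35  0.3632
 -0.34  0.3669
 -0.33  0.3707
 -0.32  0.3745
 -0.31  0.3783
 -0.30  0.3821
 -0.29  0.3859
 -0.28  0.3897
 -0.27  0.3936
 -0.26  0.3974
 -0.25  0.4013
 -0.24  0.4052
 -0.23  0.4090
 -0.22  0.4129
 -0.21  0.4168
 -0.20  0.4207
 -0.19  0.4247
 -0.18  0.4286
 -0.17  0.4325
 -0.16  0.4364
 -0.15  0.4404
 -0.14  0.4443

$12.44

σ√T = 0.31·√1.25 = 0.3466
d₁ = [ln(140/160) + (0.021 − 0.015 + ½·0.31²)·1.25] / (σ√T) = (-0.1335 + 0.0676) / 0.3466 = -0.1903 which rounds to -0.19
d₂ = -0.1903 − 0.3466 = -0.5369 which rounds to -0.54
e^(−qT) = e^(−0.015·1.25) = 0.9814;  e^(−rT) = e^(−0.021·1.25) = 0.9741
N(d₁) = N(-0.19) = 0.4247;  N(d₂) = N(-0.54) = 0.2946
C = 140·0.9814·0.4247 − 160·0.9741·0.2946 = 58.3521 − 45.9152 = 12.4369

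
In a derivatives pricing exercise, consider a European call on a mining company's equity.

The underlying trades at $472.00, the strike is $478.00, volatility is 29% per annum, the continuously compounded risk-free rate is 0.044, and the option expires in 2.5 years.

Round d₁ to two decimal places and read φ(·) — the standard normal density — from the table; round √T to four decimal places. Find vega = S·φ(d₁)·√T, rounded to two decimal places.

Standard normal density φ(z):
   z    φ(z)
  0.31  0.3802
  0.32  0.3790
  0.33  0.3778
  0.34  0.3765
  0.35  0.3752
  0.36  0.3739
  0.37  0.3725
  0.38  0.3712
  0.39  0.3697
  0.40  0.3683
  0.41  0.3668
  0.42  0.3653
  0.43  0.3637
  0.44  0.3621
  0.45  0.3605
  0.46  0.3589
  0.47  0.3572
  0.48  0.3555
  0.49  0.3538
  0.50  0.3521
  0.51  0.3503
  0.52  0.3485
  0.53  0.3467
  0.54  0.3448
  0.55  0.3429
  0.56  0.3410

T = 2.5;  σ√T = 0.4585
d₁ = [ln(472/478) + (0.044 + ½·0.29²)·2.5] / (σ√T) = (-0.0126 + 0.2151) / 0.4585 = 0.4416 → 0.44
√T = √2.5 = 1.5811
φ(d₁) = φ(0.44) = 0.3621
vega = S·φ(d₁)·√T = 472·0.3621·1.5811 = 270.2277

270.23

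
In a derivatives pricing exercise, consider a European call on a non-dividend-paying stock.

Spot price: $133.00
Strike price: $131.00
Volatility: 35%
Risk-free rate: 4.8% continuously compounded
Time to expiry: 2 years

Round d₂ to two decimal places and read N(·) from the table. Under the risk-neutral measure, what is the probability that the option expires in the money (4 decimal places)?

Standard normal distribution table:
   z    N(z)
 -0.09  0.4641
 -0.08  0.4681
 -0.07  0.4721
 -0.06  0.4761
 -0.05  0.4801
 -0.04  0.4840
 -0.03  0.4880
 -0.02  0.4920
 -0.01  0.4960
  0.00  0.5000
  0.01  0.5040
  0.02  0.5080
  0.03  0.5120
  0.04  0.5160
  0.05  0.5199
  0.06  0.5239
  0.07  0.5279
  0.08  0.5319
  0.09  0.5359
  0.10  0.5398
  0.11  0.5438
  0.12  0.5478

0.4920

σ√T = 0.35·√2 = 0.4950
d₁ = [ln(133/131) + (0.048 + 0.35²/2)·2] / 0.4950 = [0.0152 + 0.2185] / 0.4950 = 0.4720 → 0.47
d₂ = d₁ − σ√T = 0.4720 − 0.4950 = -0.0229 → -0.02
Pr(exercise) under Q = N(d₂) = 0.4920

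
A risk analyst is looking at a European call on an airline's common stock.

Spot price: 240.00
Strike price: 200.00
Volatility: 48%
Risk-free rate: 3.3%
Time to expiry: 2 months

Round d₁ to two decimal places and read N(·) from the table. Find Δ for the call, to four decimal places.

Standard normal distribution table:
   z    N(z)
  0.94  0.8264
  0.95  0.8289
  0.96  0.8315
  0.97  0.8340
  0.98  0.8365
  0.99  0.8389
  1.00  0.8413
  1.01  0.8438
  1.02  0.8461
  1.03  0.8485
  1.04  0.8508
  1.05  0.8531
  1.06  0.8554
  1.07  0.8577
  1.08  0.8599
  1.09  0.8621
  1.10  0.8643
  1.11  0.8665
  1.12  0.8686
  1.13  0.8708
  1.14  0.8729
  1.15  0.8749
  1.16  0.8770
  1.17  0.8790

σ√T = 0.48·√0.1667 = 0.1960
d₁ = [ln(240/200) + (0.033 + 0.48²/2)·0.1667] / 0.1960 = [0.1823 + 0.0247] / 0.1960 = 1.0565 which rounds to 1.06
N(d₁) = N(1.06) = 0.8554
Δ_call = N(d₁) = 0.8554

0.8554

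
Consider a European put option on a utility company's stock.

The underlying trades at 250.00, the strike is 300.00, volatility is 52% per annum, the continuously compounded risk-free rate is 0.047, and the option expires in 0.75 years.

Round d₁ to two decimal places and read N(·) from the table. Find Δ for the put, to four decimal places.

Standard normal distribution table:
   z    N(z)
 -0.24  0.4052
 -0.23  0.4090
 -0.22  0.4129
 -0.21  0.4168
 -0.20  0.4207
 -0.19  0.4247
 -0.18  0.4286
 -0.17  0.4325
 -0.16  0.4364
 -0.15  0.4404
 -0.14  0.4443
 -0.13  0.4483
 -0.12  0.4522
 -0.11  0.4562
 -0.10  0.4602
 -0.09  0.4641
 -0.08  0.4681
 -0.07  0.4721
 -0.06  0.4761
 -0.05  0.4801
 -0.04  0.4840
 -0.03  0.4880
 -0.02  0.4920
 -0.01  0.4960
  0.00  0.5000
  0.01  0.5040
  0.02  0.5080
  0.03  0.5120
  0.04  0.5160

σ√T = 0.52 × 0.8660 = 0.4503
ln(S/K) + (r + σ²/2)T = ln(250/300) + (0.047 + 0.52²/2)·0.75 = -0.1823 + 0.1367 = -0.0457
d₁ = -0.0457 / 0.4503 = -0.1014 ⇒ -0.10
N(d₁) = N(-0.10) = 0.4602
Δ_put = N(d₁) − 1 = 0.4602 − 1 = -0.5398

-0.5398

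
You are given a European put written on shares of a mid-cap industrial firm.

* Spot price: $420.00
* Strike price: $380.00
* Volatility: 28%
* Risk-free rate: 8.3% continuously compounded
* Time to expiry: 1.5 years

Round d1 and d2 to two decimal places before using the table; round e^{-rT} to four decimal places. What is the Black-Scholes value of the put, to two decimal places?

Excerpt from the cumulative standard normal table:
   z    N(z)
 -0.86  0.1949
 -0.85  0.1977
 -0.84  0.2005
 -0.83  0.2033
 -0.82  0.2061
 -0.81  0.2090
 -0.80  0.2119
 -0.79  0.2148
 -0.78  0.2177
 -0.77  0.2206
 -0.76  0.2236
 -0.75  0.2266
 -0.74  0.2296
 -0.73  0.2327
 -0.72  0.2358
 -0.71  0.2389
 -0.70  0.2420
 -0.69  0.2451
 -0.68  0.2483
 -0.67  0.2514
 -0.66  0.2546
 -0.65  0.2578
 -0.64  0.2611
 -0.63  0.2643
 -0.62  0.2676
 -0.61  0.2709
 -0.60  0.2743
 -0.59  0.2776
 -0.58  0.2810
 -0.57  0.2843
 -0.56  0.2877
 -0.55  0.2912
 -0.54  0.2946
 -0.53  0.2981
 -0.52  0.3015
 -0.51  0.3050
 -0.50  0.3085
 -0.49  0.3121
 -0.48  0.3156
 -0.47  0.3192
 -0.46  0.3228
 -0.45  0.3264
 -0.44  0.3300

σ√T = 0.28 × 1.2247 = 0.3429
ln(S/K) + (r + σ²/2)T = ln(420/380) + (0.083 + 0.28²/2)·1.5 = 0.1001 + 0.1833 = 0.2834
d₁ = 0.2834 / 0.3429 = 0.8264 → 0.83
d₂ = d₁ − σ√T = 0.8264 − 0.3429 = 0.4834 → 0.48
e^(−rT) = e^(−0.083·1.5) = 0.8829
N(−d₂) = N(-0.48) = 0.3156;  N(−d₁) = N(-0.83) = 0.2033
P = 380·0.8829·0.3156 − 420·0.2033 = 105.8844 − 85.3860 = 20.4984

$20.50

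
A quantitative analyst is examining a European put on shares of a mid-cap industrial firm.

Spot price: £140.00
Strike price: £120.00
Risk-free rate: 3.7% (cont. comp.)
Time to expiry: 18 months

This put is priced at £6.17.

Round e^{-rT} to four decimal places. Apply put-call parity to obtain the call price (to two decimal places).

e^(−rT) = e^(−0.037·1.5) = 0.9460
Put-call parity: C − P = S − K·e^(−rT) = 140 − 120·0.9460 = 140 − 113.5200 = 26.4800
C = P + (C − P) = 6.17 + (26.4800) = 32.6500

£32.65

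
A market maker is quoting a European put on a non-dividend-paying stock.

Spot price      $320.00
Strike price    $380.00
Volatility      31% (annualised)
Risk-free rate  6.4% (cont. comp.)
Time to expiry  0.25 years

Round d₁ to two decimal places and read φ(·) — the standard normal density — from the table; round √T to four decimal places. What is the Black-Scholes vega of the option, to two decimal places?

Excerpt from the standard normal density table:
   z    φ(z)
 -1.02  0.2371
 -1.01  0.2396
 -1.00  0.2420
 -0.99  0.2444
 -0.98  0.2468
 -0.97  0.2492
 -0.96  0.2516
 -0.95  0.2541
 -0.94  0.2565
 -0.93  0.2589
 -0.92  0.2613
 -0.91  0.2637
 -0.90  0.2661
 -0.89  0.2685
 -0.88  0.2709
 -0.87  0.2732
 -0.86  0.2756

σ√T = 0.31 × 0.5000 = 0.1550
ln(S/K) + (r + σ²/2)T = ln(320/380) + (0.064 + 0.31²/2)·0.25 = -0.1719 + 0.0280 = -0.1438
d₁ = -0.1438 / 0.1550 = -0.9280 → -0.93
√T = √0.25 = 0.5000
φ(d₁) = φ(-0.93) = 0.2589
vega = S·φ(d₁)·√T = 320·0.2589·0.5000 = 41.4240
(Vega is the same for a European call and put with the same parameters.)

41.42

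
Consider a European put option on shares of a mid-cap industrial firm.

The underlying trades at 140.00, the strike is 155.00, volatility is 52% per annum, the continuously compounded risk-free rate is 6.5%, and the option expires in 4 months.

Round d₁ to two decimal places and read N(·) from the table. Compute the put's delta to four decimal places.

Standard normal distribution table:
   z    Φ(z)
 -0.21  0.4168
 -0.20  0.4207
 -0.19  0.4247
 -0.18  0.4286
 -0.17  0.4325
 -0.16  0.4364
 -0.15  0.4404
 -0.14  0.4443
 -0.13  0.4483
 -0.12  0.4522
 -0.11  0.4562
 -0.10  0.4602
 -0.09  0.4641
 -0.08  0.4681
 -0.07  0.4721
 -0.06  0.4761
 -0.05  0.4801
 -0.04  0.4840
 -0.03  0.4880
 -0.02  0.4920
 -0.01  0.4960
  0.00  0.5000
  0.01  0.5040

σ√T = 0.52·√0.3333 = 0.3002
d₁ = [ln(140/155) + (0.065 + ½·0.52²)·0.3333] / (σ√T) = (-0.1018 + 0.0667) / 0.3002 = -0.1167 ≈ -0.12
N(d₁) = N(-0.12) = 0.4522
Δ_put = N(d₁) − 1 = 0.4522 − 1 = -0.5478

-0.5478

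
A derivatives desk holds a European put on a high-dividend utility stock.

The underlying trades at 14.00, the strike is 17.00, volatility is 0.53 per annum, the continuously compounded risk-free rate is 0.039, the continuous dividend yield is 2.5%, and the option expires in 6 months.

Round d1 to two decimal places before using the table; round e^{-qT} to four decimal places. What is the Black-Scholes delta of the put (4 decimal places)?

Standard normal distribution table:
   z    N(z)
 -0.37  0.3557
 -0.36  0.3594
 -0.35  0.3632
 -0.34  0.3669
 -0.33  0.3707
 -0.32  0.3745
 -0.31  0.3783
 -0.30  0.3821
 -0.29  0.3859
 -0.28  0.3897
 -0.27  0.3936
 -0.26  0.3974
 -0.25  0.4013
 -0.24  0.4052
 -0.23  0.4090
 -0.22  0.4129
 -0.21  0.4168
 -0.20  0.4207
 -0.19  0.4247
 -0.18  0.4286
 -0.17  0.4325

σ√T = 0.53 × 0.7071 = 0.3748
d₁ = [ln(14/17) + (0.039 − 0.025 + ½·0.53²)·0.5] / (σ√T) = (-0.1942 + 0.0772) / 0.3748 = -0.3120 ⇒ -0.31
N(d₁) = N(-0.31) = 0.3783
Δ_put = e^(−qT)·(N(d₁) − 1) = 0.9876·(0.3783 − 1) = -0.6140

-0.6140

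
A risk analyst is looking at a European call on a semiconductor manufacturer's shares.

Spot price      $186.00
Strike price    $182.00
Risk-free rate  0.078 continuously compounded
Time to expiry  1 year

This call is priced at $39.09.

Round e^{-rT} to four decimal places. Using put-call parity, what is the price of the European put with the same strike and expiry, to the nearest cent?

e^(−rT) = e^(−0.078·1) = 0.9250
Put-call parity: C − P = S − K·e^(−rT) = 186 − 182·0.9250 = 186 − 168.3500 = 17.6500
P = C − (C − P) = 39.09 − (17.6500) = 21.4400

$21.44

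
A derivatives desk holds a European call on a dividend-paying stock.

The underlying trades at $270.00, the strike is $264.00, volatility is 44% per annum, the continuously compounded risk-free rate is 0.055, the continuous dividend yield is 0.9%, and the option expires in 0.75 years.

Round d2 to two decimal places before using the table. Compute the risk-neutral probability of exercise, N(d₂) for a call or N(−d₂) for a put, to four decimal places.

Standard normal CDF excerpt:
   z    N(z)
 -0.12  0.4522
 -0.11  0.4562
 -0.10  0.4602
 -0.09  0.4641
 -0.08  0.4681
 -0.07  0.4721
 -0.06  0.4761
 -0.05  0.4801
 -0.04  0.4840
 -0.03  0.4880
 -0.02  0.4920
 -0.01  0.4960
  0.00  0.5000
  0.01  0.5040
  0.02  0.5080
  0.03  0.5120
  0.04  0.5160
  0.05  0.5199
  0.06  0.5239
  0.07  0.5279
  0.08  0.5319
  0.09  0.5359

σ√T = 0.44 × 0.8660 = 0.3811
d₁ = [ln(270/264) + (0.055 − 0.009 + 0.44²/2)·0.75] / 0.3811 = [0.0225 + 0.1071] / 0.3811 = 0.3400 which rounds to 0.34
d₂ = d₁ − σ√T = 0.3400 − 0.3811 = -0.0410 which rounds to -0.04
Risk-neutral Pr[S_T > K] = N(d₂) = N(-0.04) = 0.4840

0.4840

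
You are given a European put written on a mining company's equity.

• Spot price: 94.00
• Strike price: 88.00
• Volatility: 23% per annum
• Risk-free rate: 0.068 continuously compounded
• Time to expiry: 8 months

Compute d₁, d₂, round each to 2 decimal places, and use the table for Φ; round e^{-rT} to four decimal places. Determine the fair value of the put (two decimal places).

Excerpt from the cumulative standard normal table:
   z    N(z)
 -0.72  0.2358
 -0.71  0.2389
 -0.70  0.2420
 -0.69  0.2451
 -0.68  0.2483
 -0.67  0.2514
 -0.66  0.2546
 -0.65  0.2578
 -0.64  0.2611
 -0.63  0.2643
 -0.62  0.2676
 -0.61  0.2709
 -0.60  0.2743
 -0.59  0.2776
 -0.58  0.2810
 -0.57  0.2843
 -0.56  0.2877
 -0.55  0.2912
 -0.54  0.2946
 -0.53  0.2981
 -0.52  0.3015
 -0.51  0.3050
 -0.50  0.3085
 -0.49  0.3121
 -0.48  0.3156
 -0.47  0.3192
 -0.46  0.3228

σ√T = 0.23·√0.6667 = 0.1878
d₁ = [ln(94/88) + (0.068 + 0.23²/2)·0.6667] / 0.1878 = [0.0660 + 0.0630] / 0.1878 = 0.6865 ⇒ 0.69
d₂ = d₁ − σ√T = 0.6865 − 0.1878 = 0.4987 ⇒ 0.50
e^(−rT) = e^(−0.068·0.6667) = 0.9557
N(−d₂) = N(-0.50) = 0.3085;  N(−d₁) = N(-0.69) = 0.2451
P = 88·0.9557·0.3085 − 94·0.2451 = 25.9453 − 23.0394 = 2.9059

2.91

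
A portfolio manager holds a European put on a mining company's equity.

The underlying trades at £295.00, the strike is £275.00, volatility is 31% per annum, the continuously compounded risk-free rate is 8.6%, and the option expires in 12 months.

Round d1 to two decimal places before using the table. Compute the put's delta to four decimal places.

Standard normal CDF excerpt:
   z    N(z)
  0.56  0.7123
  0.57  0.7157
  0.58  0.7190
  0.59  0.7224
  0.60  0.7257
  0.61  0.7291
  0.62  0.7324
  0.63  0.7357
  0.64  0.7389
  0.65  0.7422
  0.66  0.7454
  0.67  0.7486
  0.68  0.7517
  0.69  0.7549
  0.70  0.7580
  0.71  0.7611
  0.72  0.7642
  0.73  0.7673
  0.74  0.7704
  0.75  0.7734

T = 1;  σ√T = 0.3100
d₁ = [ln(295/275) + (0.086 + ½·0.31²)·1] / (σ√T) = (0.0702 + 0.1341) / 0.3100 = 0.6589 → 0.66
N(d₁) = N(0.66) = 0.7454
Δ_put = N(d₁) − 1 = 0.7454 − 1 = -0.2546

-0.2546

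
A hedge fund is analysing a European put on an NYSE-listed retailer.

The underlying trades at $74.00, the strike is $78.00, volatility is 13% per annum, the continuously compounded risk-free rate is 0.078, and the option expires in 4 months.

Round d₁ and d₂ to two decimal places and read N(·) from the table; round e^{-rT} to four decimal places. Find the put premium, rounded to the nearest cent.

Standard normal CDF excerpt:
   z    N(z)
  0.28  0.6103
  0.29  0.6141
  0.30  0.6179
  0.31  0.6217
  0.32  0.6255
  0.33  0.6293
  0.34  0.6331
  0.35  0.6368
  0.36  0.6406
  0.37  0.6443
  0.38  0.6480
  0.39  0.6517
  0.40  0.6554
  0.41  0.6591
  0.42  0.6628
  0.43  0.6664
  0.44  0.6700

σ√T = 0.13 × 0.5774 = 0.0751
d₁ = [ln(74/78) + (0.078 + 0.13²/2)·0.3333] / 0.0751 = [-0.0526 + 0.0288] / 0.0751 = -0.3175 → -0.32
d₂ = d₁ − σ√T = -0.3175 − 0.0751 = -0.3925 → -0.39
exp(−rT) = exp(−0.078·0.3333) = 0.9743
N(−d₂) = N(0.39) = 0.6517;  N(−d₁) = N(0.32) = 0.6255
P = 78·0.9743·0.6517 − 74·0.6255 = 49.5262 − 46.2870 = 3.2392

$3.24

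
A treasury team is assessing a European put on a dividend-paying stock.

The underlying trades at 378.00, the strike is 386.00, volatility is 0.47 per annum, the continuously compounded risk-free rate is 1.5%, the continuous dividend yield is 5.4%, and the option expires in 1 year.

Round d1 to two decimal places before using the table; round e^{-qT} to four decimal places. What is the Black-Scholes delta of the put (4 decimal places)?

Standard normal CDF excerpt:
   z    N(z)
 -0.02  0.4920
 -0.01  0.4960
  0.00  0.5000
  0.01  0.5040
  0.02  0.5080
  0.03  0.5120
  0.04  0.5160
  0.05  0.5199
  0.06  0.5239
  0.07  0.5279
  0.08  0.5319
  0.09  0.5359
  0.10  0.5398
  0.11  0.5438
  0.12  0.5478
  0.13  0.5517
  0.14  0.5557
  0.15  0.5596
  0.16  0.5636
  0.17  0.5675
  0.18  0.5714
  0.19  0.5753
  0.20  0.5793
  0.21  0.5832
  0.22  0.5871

-0.4322

σ√T = 0.47 × 1.0000 = 0.4700
d₁ = [ln(378/386) + (0.015 − 0.054 + 0.47²/2)·1] / 0.4700 = [-0.0209 + 0.0714] / 0.4700 = 0.1075 ≈ 0.11
N(d₁) = N(0.11) = 0.5438
Δ_put = e^(−qT)·(N(d₁) − 1) = 0.9474·(0.5438 − 1) = -0.4322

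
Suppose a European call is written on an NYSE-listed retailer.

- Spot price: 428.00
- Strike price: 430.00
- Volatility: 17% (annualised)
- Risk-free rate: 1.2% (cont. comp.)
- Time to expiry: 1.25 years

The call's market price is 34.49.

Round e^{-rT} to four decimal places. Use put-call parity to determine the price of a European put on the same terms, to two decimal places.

e^(−rT) = e^(−0.012·1.25) = 0.9851
Put-call parity: C − P = S − K·e^(−rT) = 428 − 430·0.9851 = 428 − 423.5930 = 4.4070
P = C − (C − P) = 34.49 − (4.4070) = 30.0830

30.08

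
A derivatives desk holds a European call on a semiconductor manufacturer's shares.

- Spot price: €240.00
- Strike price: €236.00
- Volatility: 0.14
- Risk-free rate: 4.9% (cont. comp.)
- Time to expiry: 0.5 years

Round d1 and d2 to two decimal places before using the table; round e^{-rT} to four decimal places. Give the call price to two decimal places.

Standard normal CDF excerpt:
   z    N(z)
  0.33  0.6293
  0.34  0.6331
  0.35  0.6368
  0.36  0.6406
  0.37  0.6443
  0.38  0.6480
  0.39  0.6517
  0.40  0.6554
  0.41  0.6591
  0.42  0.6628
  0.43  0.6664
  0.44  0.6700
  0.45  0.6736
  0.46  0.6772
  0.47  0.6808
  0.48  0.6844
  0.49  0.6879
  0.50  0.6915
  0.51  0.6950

€15.02

σ√T = 0.14·√0.5 = 0.0990
ln(S/K) + (r + σ²/2)T = ln(240/236) + (0.049 + 0.14²/2)·0.5 = 0.0168 + 0.0294 = 0.0462
d₁ = 0.0462 / 0.0990 = 0.4668 which rounds to 0.47
d₂ = d₁ − σ√T = 0.4668 − 0.0990 = 0.3678 which rounds to 0.37
e^(−rT) = e^(−0.049·0.5) = 0.9758
N(d₁) = N(0.47) = 0.6808;  N(d₂) = N(0.37) = 0.6443
C = 240·0.6808 − 236·0.9758·0.6443 = 163.3920 − 148.3751 = 15.0169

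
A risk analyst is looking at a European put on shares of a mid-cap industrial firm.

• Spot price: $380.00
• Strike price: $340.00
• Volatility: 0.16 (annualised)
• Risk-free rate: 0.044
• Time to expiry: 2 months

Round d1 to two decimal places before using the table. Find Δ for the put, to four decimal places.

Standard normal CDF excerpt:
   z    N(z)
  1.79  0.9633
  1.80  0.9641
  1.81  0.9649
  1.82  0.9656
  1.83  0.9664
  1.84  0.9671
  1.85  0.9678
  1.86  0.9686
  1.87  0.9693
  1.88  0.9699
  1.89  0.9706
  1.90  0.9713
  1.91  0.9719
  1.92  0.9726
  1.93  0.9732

σ√T = 0.16·√0.1667 = 0.0653
ln(S/K) + (r + σ²/2)T = ln(380/340) + (0.044 + 0.16²/2)·0.1667 = 0.1112 + 0.0095 = 0.1207
d₁ = 0.1207 / 0.0653 = 1.8477 which rounds to 1.85
N(d₁) = N(1.85) = 0.9678
Δ_put = N(d₁) − 1 = 0.9678 − 1 = -0.0322

-0.0322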